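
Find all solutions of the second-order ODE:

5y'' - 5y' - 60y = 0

Characteristic equation: 5r² - 5r - 60 = 0
Divide by 5: r² - r - 12 = 0
Roots: r = 4, -3 (distinct real)
General solution: y = C₁e^(4x) + C₂e^(-3x)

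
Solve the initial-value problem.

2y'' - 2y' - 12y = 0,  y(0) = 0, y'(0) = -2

General solution: y = C₁e^(3x) + C₂e^(-2x)
Applying ICs: C₁ = -2/5, C₂ = 2/5
Particular solution: y = -(2/5)e^(3x) + (2/5)e^(-2x)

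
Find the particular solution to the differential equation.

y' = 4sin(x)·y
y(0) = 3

General solution: y = Ce^(-4cos(x))
Applying IC y(0) = 3:
Particular solution: y = 3e^(4(1-cos(x)))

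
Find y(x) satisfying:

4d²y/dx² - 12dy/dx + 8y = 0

Characteristic equation: 4r² - 12r + 8 = 0
Divide by 4: r² - 3r + 2 = 0
Roots: r = 1, 2 (distinct real)
General solution: y = C₁e^x + C₂e^(2x)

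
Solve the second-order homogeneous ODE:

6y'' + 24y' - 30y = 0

Characteristic equation: 6r² + 24r - 30 = 0
Divide by 6: r² + 4r - 5 = 0
Roots: r = 1, -5 (distinct real)
General solution: y = C₁e^x + C₂e^(-5x)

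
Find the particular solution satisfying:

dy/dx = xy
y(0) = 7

General solution: y = Ce^(x²/2)
Applying IC y(0) = 7:
Particular solution: y = 7e^(x²/2)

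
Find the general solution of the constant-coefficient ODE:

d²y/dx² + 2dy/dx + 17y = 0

Characteristic equation: r² + 2r + 17 = 0
Roots: r = -1 ± 4i (complex conjugates)
General solution: y = e^(-x)(C₁cos(4x) + C₂sin(4x))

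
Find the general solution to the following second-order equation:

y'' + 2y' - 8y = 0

Characteristic equation: r² + 2r - 8 = 0
Roots: r = 2, -4 (distinct real)
General solution: y = C₁e^(2x) + C₂e^(-4x)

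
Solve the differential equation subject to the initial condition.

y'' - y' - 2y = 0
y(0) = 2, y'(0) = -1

General solution: y = C₁e^(2x) + C₂e^(-x)
Applying ICs: C₁ = 1/3, C₂ = 5/3
Particular solution: y = (1/3)e^(2x) + (5/3)e^(-x)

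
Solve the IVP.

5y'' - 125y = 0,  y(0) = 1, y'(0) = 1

General solution: y = C₁e^(5x) + C₂e^(-5x)
Applying ICs: C₁ = 3/5, C₂ = 2/5
Particular solution: y = (3/5)e^(5x) + (2/5)e^(-5x)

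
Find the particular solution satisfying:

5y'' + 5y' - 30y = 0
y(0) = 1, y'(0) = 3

General solution: y = C₁e^(2x) + C₂e^(-3x)
Applying ICs: C₁ = 6/5, C₂ = -1/5
Particular solution: y = (6/5)e^(2x) - (1/5)e^(-3x)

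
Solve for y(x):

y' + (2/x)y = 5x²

Using integrating factor method:

General solution: y = x^3 + Cx^(-2)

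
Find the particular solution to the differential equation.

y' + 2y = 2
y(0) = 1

General solution: y = 1 + Ce^(-2x)
Applying y(0) = 1: C = 1 - 1 = 0
Particular solution: y = 1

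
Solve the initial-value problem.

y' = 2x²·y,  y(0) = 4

General solution: y = Ce^(2x³/3)
Applying IC y(0) = 4:
Particular solution: y = 4e^(2x³/3)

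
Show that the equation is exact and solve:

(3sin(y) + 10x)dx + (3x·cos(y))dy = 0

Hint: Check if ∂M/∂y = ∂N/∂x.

Verify exactness: ∂M/∂y = ∂N/∂x ✓
Find F(x,y) such that ∂F/∂x = M, ∂F/∂y = N
Solution: 3x·sin(y) + 5x² = C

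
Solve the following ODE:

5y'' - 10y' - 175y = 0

Characteristic equation: 5r² - 10r - 175 = 0
Divide by 5: r² - 2r - 35 = 0
Roots: r = 7, -5 (distinct real)
General solution: y = C₁e^(7x) + C₂e^(-5x)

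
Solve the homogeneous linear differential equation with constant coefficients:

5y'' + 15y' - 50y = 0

Characteristic equation: 5r² + 15r - 50 = 0
Divide by 5: r² + 3r - 10 = 0
Roots: r = 2, -5 (distinct real)
General solution: y = C₁e^(2x) + C₂e^(-5x)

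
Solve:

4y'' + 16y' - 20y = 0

Characteristic equation: 4r² + 16r - 20 = 0
Divide by 4: r² + 4r - 5 = 0
Roots: r = 1, -5 (distinct real)
General solution: y = C₁e^x + C₂e^(-5x)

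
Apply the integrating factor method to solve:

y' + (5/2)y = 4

Using integrating factor method:

General solution: y = 8/5 + Ce^(-5x/2)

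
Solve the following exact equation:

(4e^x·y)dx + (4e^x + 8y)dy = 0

Verify exactness: ∂M/∂y = ∂N/∂x ✓
Find F(x,y) such that ∂F/∂x = M, ∂F/∂y = N
Solution: 4e^x·y + 4y² = C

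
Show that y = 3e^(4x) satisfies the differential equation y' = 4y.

Verification:
y = 3e^(4x)
y' = 12e^(4x)
4y = 12e^(4x)
y' = 4y ✓

Yes, it is a solution.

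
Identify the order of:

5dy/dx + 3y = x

The order is 1 (highest derivative is of order 1).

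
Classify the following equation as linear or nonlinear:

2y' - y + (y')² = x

Nonlinear ((y')² term)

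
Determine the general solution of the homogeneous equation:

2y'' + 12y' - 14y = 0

Characteristic equation: 2r² + 12r - 14 = 0
Divide by 2: r² + 6r - 7 = 0
Roots: r = 1, -7 (distinct real)
General solution: y = C₁e^x + C₂e^(-7x)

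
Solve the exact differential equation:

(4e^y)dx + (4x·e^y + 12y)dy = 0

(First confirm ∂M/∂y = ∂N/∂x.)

Verify exactness: ∂M/∂y = ∂N/∂x ✓
Find F(x,y) such that ∂F/∂x = M, ∂F/∂y = N
Solution: 4x·e^y + 6y² = C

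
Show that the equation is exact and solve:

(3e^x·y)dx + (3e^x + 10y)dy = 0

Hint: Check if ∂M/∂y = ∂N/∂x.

Verify exactness: ∂M/∂y = ∂N/∂x ✓
Find F(x,y) such that ∂F/∂x = M, ∂F/∂y = N
Solution: 3e^x·y + 5y² = C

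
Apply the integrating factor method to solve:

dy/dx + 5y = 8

Using integrating factor method:

General solution: y = 8/5 + Ce^(-5x)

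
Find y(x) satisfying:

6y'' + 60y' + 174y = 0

Characteristic equation: 6r² + 60r + 174 = 0
Divide by 6: r² + 10r + 29 = 0
Roots: r = -5 ± 2i (complex conjugates)
General solution: y = e^(-5x)(C₁cos(2x) + C₂sin(2x))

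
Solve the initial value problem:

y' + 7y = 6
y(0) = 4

General solution: y = 6/7 + Ce^(-7x)
Applying y(0) = 4: C = 4 - 6/7 = 22/7
Particular solution: y = 6/7 + (22/7)e^(-7x)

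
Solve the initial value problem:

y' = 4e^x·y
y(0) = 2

General solution: y = Ce^(4e^x)
Applying IC y(0) = 2:
Particular solution: y = 2e^(4(e^x - 1))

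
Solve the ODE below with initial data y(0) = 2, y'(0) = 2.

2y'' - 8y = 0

General solution: y = C₁e^(2x) + C₂e^(-2x)
Applying ICs: C₁ = 3/2, C₂ = 1/2
Particular solution: y = (3/2)e^(2x) + (1/2)e^(-2x)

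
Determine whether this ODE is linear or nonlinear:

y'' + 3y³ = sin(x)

Nonlinear (y³ term)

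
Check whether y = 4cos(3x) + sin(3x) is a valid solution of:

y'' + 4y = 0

Verification:
y'' = -36cos(3x) - 9sin(3x)
y'' + 4y ≠ 0 (frequency mismatch: got 9 instead of 4)

No, it is not a solution.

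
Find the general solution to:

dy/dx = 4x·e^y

Separating variables and integrating:
-e^(-y) = 2x² + C

General solution: y = -ln(C - 2x²)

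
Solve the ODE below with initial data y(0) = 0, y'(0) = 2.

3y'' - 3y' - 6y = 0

General solution: y = C₁e^(2x) + C₂e^(-x)
Applying ICs: C₁ = 2/3, C₂ = -2/3
Particular solution: y = (2/3)e^(2x) - (2/3)e^(-x)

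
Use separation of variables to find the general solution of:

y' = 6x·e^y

Separating variables and integrating:
-e^(-y) = 3x² + C

General solution: y = -ln(C - 3x²)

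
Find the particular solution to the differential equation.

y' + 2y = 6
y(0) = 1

General solution: y = 3 + Ce^(-2x)
Applying y(0) = 1: C = 1 - 3 = -2
Particular solution: y = 3 - 2e^(-2x)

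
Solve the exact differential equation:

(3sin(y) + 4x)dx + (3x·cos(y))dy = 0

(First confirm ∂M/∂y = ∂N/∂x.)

Verify exactness: ∂M/∂y = ∂N/∂x ✓
Find F(x,y) such that ∂F/∂x = M, ∂F/∂y = N
Solution: 3x·sin(y) + 2x² = C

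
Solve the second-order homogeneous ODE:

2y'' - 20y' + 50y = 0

Characteristic equation: 2r² - 20r + 50 = 0
Divide by 2: r² - 10r + 25 = 0
Factored: (r - 5)² = 0
Repeated root: r = 5
General solution: y = (C₁ + C₂x)e^(5x)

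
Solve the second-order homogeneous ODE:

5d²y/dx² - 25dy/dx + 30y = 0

Characteristic equation: 5r² - 25r + 30 = 0
Divide by 5: r² - 5r + 6 = 0
Roots: r = 2, 3 (distinct real)
General solution: y = C₁e^(2x) + C₂e^(3x)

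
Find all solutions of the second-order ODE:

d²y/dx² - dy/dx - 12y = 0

Characteristic equation: r² - r - 12 = 0
Roots: r = 4, -3 (distinct real)
General solution: y = C₁e^(4x) + C₂e^(-3x)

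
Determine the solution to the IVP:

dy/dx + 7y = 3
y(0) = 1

General solution: y = 3/7 + Ce^(-7x)
Applying y(0) = 1: C = 1 - 3/7 = 4/7
Particular solution: y = 3/7 + (4/7)e^(-7x)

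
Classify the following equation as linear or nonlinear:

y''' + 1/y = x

Nonlinear (1/y term)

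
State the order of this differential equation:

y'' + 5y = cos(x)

The order is 2 (highest derivative is of order 2).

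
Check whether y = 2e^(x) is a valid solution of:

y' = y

Verification:
y = 2e^(x)
y' = 2e^(x)
y = 2e^(x)
y' = y ✓

Yes, it is a solution.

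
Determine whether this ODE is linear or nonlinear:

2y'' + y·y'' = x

Nonlinear (y·y'' term)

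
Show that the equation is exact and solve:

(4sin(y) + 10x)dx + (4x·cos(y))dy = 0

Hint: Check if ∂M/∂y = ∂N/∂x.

Verify exactness: ∂M/∂y = ∂N/∂x ✓
Find F(x,y) such that ∂F/∂x = M, ∂F/∂y = N
Solution: 4x·sin(y) + 5x² = C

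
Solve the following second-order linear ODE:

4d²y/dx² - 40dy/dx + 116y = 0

Characteristic equation: 4r² - 40r + 116 = 0
Divide by 4: r² - 10r + 29 = 0
Roots: r = 5 ± 2i (complex conjugates)
General solution: y = e^(5x)(C₁cos(2x) + C₂sin(2x))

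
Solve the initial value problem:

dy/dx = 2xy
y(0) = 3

General solution: y = Ce^(x²)
Applying IC y(0) = 3:
Particular solution: y = 3e^(x²)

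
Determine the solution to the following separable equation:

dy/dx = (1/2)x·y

Separating variables and integrating:
ln|y| = x^2/4 + C

General solution: y = Ce^(x^2/4)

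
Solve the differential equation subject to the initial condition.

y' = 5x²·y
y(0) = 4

General solution: y = Ce^(5x³/3)
Applying IC y(0) = 4:
Particular solution: y = 4e^(5x³/3)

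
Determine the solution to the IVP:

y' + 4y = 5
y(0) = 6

General solution: y = 5/4 + Ce^(-4x)
Applying y(0) = 6: C = 6 - 5/4 = 19/4
Particular solution: y = 5/4 + (19/4)e^(-4x)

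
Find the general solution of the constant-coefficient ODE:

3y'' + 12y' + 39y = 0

Characteristic equation: 3r² + 12r + 39 = 0
Divide by 3: r² + 4r + 13 = 0
Roots: r = -2 ± 3i (complex conjugates)
General solution: y = e^(-2x)(C₁cos(3x) + C₂sin(3x))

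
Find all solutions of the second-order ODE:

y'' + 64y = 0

Characteristic equation: r² + 64 = 0
Roots: r = ±8i (complex conjugates)
General solution: y = C₁cos(8x) + C₂sin(8x)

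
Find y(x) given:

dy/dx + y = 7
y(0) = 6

General solution: y = 7 + Ce^(-x)
Applying y(0) = 6: C = 6 - 7 = -1
Particular solution: y = 7 - e^(-x)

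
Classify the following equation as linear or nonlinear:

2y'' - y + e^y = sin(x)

Nonlinear (e^y is nonlinear in y)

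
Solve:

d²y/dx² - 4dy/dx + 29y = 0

Characteristic equation: r² - 4r + 29 = 0
Roots: r = 2 ± 5i (complex conjugates)
General solution: y = e^(2x)(C₁cos(5x) + C₂sin(5x))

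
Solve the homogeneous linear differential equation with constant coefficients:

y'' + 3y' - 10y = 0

Characteristic equation: r² + 3r - 10 = 0
Roots: r = 2, -5 (distinct real)
General solution: y = C₁e^(2x) + C₂e^(-5x)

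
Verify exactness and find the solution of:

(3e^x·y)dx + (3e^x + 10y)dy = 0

Verify exactness: ∂M/∂y = ∂N/∂x ✓
Find F(x,y) such that ∂F/∂x = M, ∂F/∂y = N
Solution: 3e^x·y + 5y² = C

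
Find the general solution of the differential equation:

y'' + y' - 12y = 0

Characteristic equation: r² + r - 12 = 0
Roots: r = 3, -4 (distinct real)
General solution: y = C₁e^(3x) + C₂e^(-4x)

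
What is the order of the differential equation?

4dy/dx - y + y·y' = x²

The order is 1 (highest derivative is of order 1).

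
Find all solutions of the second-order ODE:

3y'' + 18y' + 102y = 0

Characteristic equation: 3r² + 18r + 102 = 0
Divide by 3: r² + 6r + 34 = 0
Roots: r = -3 ± 5i (complex conjugates)
General solution: y = e^(-3x)(C₁cos(5x) + C₂sin(5x))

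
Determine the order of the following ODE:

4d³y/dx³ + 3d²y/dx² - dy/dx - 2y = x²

The order is 3 (highest derivative is of order 3).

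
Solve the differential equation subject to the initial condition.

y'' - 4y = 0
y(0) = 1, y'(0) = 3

General solution: y = C₁e^(2x) + C₂e^(-2x)
Applying ICs: C₁ = 5/4, C₂ = -1/4
Particular solution: y = (5/4)e^(2x) - (1/4)e^(-2x)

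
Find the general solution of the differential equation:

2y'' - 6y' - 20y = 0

Characteristic equation: 2r² - 6r - 20 = 0
Divide by 2: r² - 3r - 10 = 0
Roots: r = 5, -2 (distinct real)
General solution: y = C₁e^(5x) + C₂e^(-2x)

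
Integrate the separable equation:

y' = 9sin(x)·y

Separating variables and integrating:
ln|y| = -9cos(x) + C

General solution: y = Ce^(-9cos(x))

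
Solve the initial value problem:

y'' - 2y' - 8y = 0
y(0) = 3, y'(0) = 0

General solution: y = C₁e^(4x) + C₂e^(-2x)
Applying ICs: C₁ = 1, C₂ = 2
Particular solution: y = e^(4x) + 2e^(-2x)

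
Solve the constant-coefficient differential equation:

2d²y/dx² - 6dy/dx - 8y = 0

Characteristic equation: 2r² - 6r - 8 = 0
Divide by 2: r² - 3r - 4 = 0
Roots: r = 4, -1 (distinct real)
General solution: y = C₁e^(4x) + C₂e^(-x)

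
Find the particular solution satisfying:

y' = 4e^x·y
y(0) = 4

General solution: y = Ce^(4e^x)
Applying IC y(0) = 4:
Particular solution: y = 4e^(4(e^x - 1))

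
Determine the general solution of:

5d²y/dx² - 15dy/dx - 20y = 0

Characteristic equation: 5r² - 15r - 20 = 0
Divide by 5: r² - 3r - 4 = 0
Roots: r = 4, -1 (distinct real)
General solution: y = C₁e^(4x) + C₂e^(-x)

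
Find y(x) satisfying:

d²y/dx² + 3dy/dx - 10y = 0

Characteristic equation: r² + 3r - 10 = 0
Roots: r = 2, -5 (distinct real)
General solution: y = C₁e^(2x) + C₂e^(-5x)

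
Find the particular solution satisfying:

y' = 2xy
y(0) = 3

General solution: y = Ce^(x²)
Applying IC y(0) = 3:
Particular solution: y = 3e^(x²)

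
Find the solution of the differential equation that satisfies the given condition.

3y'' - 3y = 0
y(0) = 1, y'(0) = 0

General solution: y = C₁e^x + C₂e^(-x)
Applying ICs: C₁ = 1/2, C₂ = 1/2
Particular solution: y = (1/2)e^x + (1/2)e^(-x)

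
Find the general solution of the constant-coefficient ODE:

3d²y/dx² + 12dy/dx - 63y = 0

Characteristic equation: 3r² + 12r - 63 = 0
Divide by 3: r² + 4r - 21 = 0
Roots: r = 3, -7 (distinct real)
General solution: y = C₁e^(3x) + C₂e^(-7x)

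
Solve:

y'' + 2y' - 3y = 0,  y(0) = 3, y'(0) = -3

General solution: y = C₁e^x + C₂e^(-3x)
Applying ICs: C₁ = 3/2, C₂ = 3/2
Particular solution: y = (3/2)e^x + (3/2)e^(-3x)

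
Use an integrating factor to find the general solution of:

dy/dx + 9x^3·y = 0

Using integrating factor method:

General solution: y = Ce^(-9x^4/4)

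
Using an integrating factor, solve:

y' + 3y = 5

Using integrating factor method:

General solution: y = 5/3 + Ce^(-3x)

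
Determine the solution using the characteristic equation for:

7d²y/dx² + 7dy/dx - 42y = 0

Characteristic equation: 7r² + 7r - 42 = 0
Divide by 7: r² + r - 6 = 0
Roots: r = 2, -3 (distinct real)
General solution: y = C₁e^(2x) + C₂e^(-3x)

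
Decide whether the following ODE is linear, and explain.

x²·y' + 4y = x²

Linear (y and its derivatives appear to the first power only, no products of y terms)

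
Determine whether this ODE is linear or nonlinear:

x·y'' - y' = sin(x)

Linear (y and its derivatives appear to the first power only, no products of y terms)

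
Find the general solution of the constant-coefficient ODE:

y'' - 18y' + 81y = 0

Characteristic equation: r² - 18r + 81 = 0
Factored: (r - 9)² = 0
Repeated root: r = 9
General solution: y = (C₁ + C₂x)e^(9x)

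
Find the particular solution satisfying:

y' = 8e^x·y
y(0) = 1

General solution: y = Ce^(8e^x)
Applying IC y(0) = 1:
Particular solution: y = e^(8(e^x - 1))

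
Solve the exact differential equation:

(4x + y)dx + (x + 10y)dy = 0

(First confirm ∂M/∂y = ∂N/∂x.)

Verify exactness: ∂M/∂y = ∂N/∂x ✓
Find F(x,y) such that ∂F/∂x = M, ∂F/∂y = N
Solution: 2x² + xy + 5y² = C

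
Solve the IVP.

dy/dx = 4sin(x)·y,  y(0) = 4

General solution: y = Ce^(-4cos(x))
Applying IC y(0) = 4:
Particular solution: y = 4e^(4(1-cos(x)))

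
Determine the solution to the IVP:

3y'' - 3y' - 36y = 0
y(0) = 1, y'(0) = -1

General solution: y = C₁e^(4x) + C₂e^(-3x)
Applying ICs: C₁ = 2/7, C₂ = 5/7
Particular solution: y = (2/7)e^(4x) + (5/7)e^(-3x)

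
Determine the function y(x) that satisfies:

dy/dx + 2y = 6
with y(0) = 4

General solution: y = 3 + Ce^(-2x)
Applying y(0) = 4: C = 4 - 3 = 1
Particular solution: y = 3 + e^(-2x)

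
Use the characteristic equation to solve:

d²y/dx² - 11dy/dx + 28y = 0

Characteristic equation: r² - 11r + 28 = 0
Roots: r = 4, 7 (distinct real)
General solution: y = C₁e^(4x) + C₂e^(7x)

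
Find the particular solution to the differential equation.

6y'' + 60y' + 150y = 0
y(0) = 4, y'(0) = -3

General solution: y = (C₁ + C₂x)e^(-5x)
Repeated root r = -5
Applying ICs: C₁ = 4, C₂ = 17
Particular solution: y = (4 + 17x)e^(-5x)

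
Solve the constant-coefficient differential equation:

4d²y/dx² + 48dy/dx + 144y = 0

Characteristic equation: 4r² + 48r + 144 = 0
Divide by 4: r² + 12r + 36 = 0
Factored: (r + 6)² = 0
Repeated root: r = -6
General solution: y = (C₁ + C₂x)e^(-6x)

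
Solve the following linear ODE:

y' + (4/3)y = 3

Using integrating factor method:

General solution: y = 9/4 + Ce^(-4x/3)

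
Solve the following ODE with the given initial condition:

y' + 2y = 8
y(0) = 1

General solution: y = 4 + Ce^(-2x)
Applying y(0) = 1: C = 1 - 4 = -3
Particular solution: y = 4 - 3e^(-2x)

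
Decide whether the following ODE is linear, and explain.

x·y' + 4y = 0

Linear (y and its derivatives appear to the first power only, no products of y terms)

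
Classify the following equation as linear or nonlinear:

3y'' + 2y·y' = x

Nonlinear (product y·y')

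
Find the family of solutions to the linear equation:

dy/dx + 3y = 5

Using integrating factor method:

General solution: y = 5/3 + Ce^(-3x)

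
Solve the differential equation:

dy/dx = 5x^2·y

Separating variables and integrating:
ln|y| = 5x^3/3 + C

General solution: y = Ce^(5x^3/3)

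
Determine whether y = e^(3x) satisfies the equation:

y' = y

Verification:
y = e^(3x)
y' = 3e^(3x)
But y = e^(3x)
y' ≠ y — the derivative does not match

No, it is not a solution.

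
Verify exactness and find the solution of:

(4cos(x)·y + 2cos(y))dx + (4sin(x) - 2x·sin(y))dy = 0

Verify exactness: ∂M/∂y = ∂N/∂x ✓
Find F(x,y) such that ∂F/∂x = M, ∂F/∂y = N
Solution: 4sin(x)·y + 2x·cos(y) = C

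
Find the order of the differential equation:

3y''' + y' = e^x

The order is 3 (highest derivative is of order 3).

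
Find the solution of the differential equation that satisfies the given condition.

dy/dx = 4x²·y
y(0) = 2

General solution: y = Ce^(4x³/3)
Applying IC y(0) = 2:
Particular solution: y = 2e^(4x³/3)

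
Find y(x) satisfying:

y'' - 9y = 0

Characteristic equation: r² - 9 = 0
Roots: r = 3, -3 (distinct real)
General solution: y = C₁e^(3x) + C₂e^(-3x)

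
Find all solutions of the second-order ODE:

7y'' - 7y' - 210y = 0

Characteristic equation: 7r² - 7r - 210 = 0
Divide by 7: r² - r - 30 = 0
Roots: r = 6, -5 (distinct real)
General solution: y = C₁e^(6x) + C₂e^(-5x)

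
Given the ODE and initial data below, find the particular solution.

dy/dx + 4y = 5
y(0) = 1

General solution: y = 5/4 + Ce^(-4x)
Applying y(0) = 1: C = 1 - 5/4 = -1/4
Particular solution: y = 5/4 - (1/4)e^(-4x)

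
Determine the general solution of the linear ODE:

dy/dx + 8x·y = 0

Using integrating factor method:

General solution: y = Ce^(-4x^2)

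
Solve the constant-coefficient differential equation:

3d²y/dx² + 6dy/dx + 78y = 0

Characteristic equation: 3r² + 6r + 78 = 0
Divide by 3: r² + 2r + 26 = 0
Roots: r = -1 ± 5i (complex conjugates)
General solution: y = e^(-x)(C₁cos(5x) + C₂sin(5x))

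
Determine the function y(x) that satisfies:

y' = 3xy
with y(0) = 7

General solution: y = Ce^(3x²/2)
Applying IC y(0) = 7:
Particular solution: y = 7e^(3x²/2)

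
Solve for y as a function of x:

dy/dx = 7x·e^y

Separating variables and integrating:
-e^(-y) = 7x²/2 + C

General solution: y = -ln(C - 7x²/2)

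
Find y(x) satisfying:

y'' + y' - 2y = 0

Characteristic equation: r² + r - 2 = 0
Roots: r = 1, -2 (distinct real)
General solution: y = C₁e^x + C₂e^(-2x)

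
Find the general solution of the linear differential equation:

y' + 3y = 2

Using integrating factor method:

General solution: y = 2/3 + Ce^(-3x)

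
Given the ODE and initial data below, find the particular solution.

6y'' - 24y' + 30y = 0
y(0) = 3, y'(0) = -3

General solution: y = e^(2x)(C₁cos(x) + C₂sin(x))
Complex roots r = 2 ± i
Applying ICs: C₁ = 3, C₂ = -9
Particular solution: y = e^(2x)(3cos(x) - 9sin(x))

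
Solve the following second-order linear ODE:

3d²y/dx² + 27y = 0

Characteristic equation: 3r² + 27 = 0
Divide by 3: r² + 9 = 0
Roots: r = ±3i (complex conjugates)
General solution: y = C₁cos(3x) + C₂sin(3x)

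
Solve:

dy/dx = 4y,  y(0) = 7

General solution: y = Ce^(4x)
Applying IC y(0) = 7:
Particular solution: y = 7e^(4x)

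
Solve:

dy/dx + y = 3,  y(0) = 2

General solution: y = 3 + Ce^(-x)
Applying y(0) = 2: C = 2 - 3 = -1
Particular solution: y = 3 - e^(-x)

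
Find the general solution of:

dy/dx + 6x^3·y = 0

Using integrating factor method:

General solution: y = Ce^(-3x^4/2)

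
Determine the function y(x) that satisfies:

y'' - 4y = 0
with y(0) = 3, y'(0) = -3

General solution: y = C₁e^(2x) + C₂e^(-2x)
Applying ICs: C₁ = 3/4, C₂ = 9/4
Particular solution: y = (3/4)e^(2x) + (9/4)e^(-2x)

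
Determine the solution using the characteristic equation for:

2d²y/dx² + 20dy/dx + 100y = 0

Characteristic equation: 2r² + 20r + 100 = 0
Divide by 2: r² + 10r + 50 = 0
Roots: r = -5 ± 5i (complex conjugates)
General solution: y = e^(-5x)(C₁cos(5x) + C₂sin(5x))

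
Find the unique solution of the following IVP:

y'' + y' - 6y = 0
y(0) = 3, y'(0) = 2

General solution: y = C₁e^(2x) + C₂e^(-3x)
Applying ICs: C₁ = 11/5, C₂ = 4/5
Particular solution: y = (11/5)e^(2x) + (4/5)e^(-3x)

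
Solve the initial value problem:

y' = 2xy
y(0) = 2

General solution: y = Ce^(x²)
Applying IC y(0) = 2:
Particular solution: y = 2e^(x²)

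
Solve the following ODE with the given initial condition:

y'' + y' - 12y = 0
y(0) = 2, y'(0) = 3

General solution: y = C₁e^(3x) + C₂e^(-4x)
Applying ICs: C₁ = 11/7, C₂ = 3/7
Particular solution: y = (11/7)e^(3x) + (3/7)e^(-4x)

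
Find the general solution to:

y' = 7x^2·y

Separating variables and integrating:
ln|y| = 7x^3/3 + C

General solution: y = Ce^(7x^3/3)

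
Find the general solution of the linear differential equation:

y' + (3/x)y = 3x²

Using integrating factor method:

General solution: y = (1/2)x^3 + Cx^(-3)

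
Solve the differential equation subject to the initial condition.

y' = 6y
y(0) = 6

General solution: y = Ce^(6x)
Applying IC y(0) = 6:
Particular solution: y = 6e^(6x)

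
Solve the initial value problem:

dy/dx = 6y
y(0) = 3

General solution: y = Ce^(6x)
Applying IC y(0) = 3:
Particular solution: y = 3e^(6x)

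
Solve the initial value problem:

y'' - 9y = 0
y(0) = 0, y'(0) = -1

General solution: y = C₁e^(3x) + C₂e^(-3x)
Applying ICs: C₁ = -1/6, C₂ = 1/6
Particular solution: y = -(1/6)e^(3x) + (1/6)e^(-3x)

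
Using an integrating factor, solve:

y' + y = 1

Using integrating factor method:

General solution: y = 1 + Ce^(-x)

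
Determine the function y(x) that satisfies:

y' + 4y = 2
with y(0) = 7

General solution: y = 1/2 + Ce^(-4x)
Applying y(0) = 7: C = 7 - 1/2 = 13/2
Particular solution: y = 1/2 + (13/2)e^(-4x)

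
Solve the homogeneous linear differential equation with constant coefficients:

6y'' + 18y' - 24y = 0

Characteristic equation: 6r² + 18r - 24 = 0
Divide by 6: r² + 3r - 4 = 0
Roots: r = 1, -4 (distinct real)
General solution: y = C₁e^x + C₂e^(-4x)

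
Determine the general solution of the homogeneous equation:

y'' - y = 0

Characteristic equation: r² - 1 = 0
Roots: r = 1, -1 (distinct real)
General solution: y = C₁e^x + C₂e^(-x)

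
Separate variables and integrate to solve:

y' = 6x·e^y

Separating variables and integrating:
-e^(-y) = 3x² + C

General solution: y = -ln(C - 3x²)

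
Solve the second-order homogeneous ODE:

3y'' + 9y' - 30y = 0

Characteristic equation: 3r² + 9r - 30 = 0
Divide by 3: r² + 3r - 10 = 0
Roots: r = 2, -5 (distinct real)
General solution: y = C₁e^(2x) + C₂e^(-5x)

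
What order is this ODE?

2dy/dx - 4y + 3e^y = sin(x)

The order is 1 (highest derivative is of order 1).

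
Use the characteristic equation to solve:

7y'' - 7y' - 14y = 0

Characteristic equation: 7r² - 7r - 14 = 0
Divide by 7: r² - r - 2 = 0
Roots: r = 2, -1 (distinct real)
General solution: y = C₁e^(2x) + C₂e^(-x)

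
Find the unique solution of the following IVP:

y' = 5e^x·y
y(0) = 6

General solution: y = Ce^(5e^x)
Applying IC y(0) = 6:
Particular solution: y = 6e^(5(e^x - 1))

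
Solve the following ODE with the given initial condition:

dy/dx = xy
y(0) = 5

General solution: y = Ce^(x²/2)
Applying IC y(0) = 5:
Particular solution: y = 5e^(x²/2)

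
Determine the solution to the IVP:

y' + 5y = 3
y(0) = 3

General solution: y = 3/5 + Ce^(-5x)
Applying y(0) = 3: C = 3 - 3/5 = 12/5
Particular solution: y = 3/5 + (12/5)e^(-5x)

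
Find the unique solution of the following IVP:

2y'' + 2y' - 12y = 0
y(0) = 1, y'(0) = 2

General solution: y = C₁e^(2x) + C₂e^(-3x)
Applying ICs: C₁ = 1, C₂ = 0
Particular solution: y = e^(2x)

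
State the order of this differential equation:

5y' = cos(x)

The order is 1 (highest derivative is of order 1).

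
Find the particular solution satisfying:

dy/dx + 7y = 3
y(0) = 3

General solution: y = 3/7 + Ce^(-7x)
Applying y(0) = 3: C = 3 - 3/7 = 18/7
Particular solution: y = 3/7 + (18/7)e^(-7x)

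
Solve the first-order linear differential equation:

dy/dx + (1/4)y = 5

Using integrating factor method:

General solution: y = 20 + Ce^(-x/4)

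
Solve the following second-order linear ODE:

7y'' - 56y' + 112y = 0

Characteristic equation: 7r² - 56r + 112 = 0
Divide by 7: r² - 8r + 16 = 0
Factored: (r - 4)² = 0
Repeated root: r = 4
General solution: y = (C₁ + C₂x)e^(4x)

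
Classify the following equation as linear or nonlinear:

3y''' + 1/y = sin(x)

Nonlinear (1/y term)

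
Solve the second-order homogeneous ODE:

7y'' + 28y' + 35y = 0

Characteristic equation: 7r² + 28r + 35 = 0
Divide by 7: r² + 4r + 5 = 0
Roots: r = -2 ± i (complex conjugates)
General solution: y = e^(-2x)(C₁cos(x) + C₂sin(x))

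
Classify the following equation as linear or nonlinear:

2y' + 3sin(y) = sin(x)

Nonlinear (sin(y) is nonlinear in y)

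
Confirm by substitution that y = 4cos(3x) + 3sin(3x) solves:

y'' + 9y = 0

Verification:
y'' = -36cos(3x) - 27sin(3x)
y'' + 9y = 0 ✓

Yes, it is a solution.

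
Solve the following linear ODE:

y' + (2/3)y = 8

Using integrating factor method:

General solution: y = 12 + Ce^(-2x/3)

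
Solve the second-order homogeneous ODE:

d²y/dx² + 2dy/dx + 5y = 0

Characteristic equation: r² + 2r + 5 = 0
Roots: r = -1 ± 2i (complex conjugates)
General solution: y = e^(-x)(C₁cos(2x) + C₂sin(2x))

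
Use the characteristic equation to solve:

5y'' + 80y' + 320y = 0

Characteristic equation: 5r² + 80r + 320 = 0
Divide by 5: r² + 16r + 64 = 0
Factored: (r + 8)² = 0
Repeated root: r = -8
General solution: y = (C₁ + C₂x)e^(-8x)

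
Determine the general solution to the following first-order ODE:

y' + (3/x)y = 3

Using integrating factor method:

General solution: y = (3/4)x + Cx^(-3)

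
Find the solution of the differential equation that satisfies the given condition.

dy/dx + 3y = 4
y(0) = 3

General solution: y = 4/3 + Ce^(-3x)
Applying y(0) = 3: C = 3 - 4/3 = 5/3
Particular solution: y = 4/3 + (5/3)e^(-3x)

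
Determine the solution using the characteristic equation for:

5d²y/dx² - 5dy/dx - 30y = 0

Characteristic equation: 5r² - 5r - 30 = 0
Divide by 5: r² - r - 6 = 0
Roots: r = 3, -2 (distinct real)
General solution: y = C₁e^(3x) + C₂e^(-2x)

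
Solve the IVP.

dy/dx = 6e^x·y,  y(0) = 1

General solution: y = Ce^(6e^x)
Applying IC y(0) = 1:
Particular solution: y = e^(6(e^x - 1))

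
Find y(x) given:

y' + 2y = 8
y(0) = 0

General solution: y = 4 + Ce^(-2x)
Applying y(0) = 0: C = 0 - 4 = -4
Particular solution: y = 4 - 4e^(-2x)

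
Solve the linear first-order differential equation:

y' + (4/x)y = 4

Using integrating factor method:

General solution: y = (4/5)x + Cx^(-4)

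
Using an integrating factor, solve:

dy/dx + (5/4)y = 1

Using integrating factor method:

General solution: y = 4/5 + Ce^(-5x/4)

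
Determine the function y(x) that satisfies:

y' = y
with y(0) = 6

General solution: y = Ce^x
Applying IC y(0) = 6:
Particular solution: y = 6e^x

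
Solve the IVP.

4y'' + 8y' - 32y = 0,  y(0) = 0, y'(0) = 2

General solution: y = C₁e^(2x) + C₂e^(-4x)
Applying ICs: C₁ = 1/3, C₂ = -1/3
Particular solution: y = (1/3)e^(2x) - (1/3)e^(-4x)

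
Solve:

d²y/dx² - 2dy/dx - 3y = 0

Characteristic equation: r² - 2r - 3 = 0
Roots: r = 3, -1 (distinct real)
General solution: y = C₁e^(3x) + C₂e^(-x)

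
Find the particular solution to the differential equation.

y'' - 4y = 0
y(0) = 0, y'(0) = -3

General solution: y = C₁e^(2x) + C₂e^(-2x)
Applying ICs: C₁ = -3/4, C₂ = 3/4
Particular solution: y = -(3/4)e^(2x) + (3/4)e^(-2x)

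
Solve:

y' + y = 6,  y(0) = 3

General solution: y = 6 + Ce^(-x)
Applying y(0) = 3: C = 3 - 6 = -3
Particular solution: y = 6 - 3e^(-x)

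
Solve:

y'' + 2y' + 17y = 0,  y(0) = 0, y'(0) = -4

General solution: y = e^(-x)(C₁cos(4x) + C₂sin(4x))
Complex roots r = -1 ± 4i
Applying ICs: C₁ = 0, C₂ = -1
Particular solution: y = e^(-x)(-sin(4x))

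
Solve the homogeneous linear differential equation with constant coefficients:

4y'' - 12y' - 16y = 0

Characteristic equation: 4r² - 12r - 16 = 0
Divide by 4: r² - 3r - 4 = 0
Roots: r = 4, -1 (distinct real)
General solution: y = C₁e^(4x) + C₂e^(-x)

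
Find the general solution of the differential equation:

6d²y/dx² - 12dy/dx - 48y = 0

Characteristic equation: 6r² - 12r - 48 = 0
Divide by 6: r² - 2r - 8 = 0
Roots: r = 4, -2 (distinct real)
General solution: y = C₁e^(4x) + C₂e^(-2x)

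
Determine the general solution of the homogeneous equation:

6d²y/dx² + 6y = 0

Characteristic equation: 6r² + 6 = 0
Divide by 6: r² + 1 = 0
Roots: r = ±i (complex conjugates)
General solution: y = C₁cos(x) + C₂sin(x)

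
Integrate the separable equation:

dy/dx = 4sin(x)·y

Separating variables and integrating:
ln|y| = -4cos(x) + C

General solution: y = Ce^(-4cos(x))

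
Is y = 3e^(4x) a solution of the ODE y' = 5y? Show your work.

Verification:
y = 3e^(4x)
y' = 12e^(4x)
But 5y = 15e^(4x)
y' ≠ 5y — the derivative does not match

No, it is not a solution.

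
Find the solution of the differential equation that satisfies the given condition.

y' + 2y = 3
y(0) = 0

General solution: y = 3/2 + Ce^(-2x)
Applying y(0) = 0: C = 0 - 3/2 = -3/2
Particular solution: y = 3/2 - (3/2)e^(-2x)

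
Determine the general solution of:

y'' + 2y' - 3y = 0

Characteristic equation: r² + 2r - 3 = 0
Roots: r = 1, -3 (distinct real)
General solution: y = C₁e^x + C₂e^(-3x)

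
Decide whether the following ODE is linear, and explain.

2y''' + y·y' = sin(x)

Nonlinear (product y·y')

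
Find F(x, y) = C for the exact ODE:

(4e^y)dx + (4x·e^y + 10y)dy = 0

Verify exactness: ∂M/∂y = ∂N/∂x ✓
Find F(x,y) such that ∂F/∂x = M, ∂F/∂y = N
Solution: 4x·e^y + 5y² = C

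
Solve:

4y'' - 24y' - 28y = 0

Characteristic equation: 4r² - 24r - 28 = 0
Divide by 4: r² - 6r - 7 = 0
Roots: r = 7, -1 (distinct real)
General solution: y = C₁e^(7x) + C₂e^(-x)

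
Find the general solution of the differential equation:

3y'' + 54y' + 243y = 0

Characteristic equation: 3r² + 54r + 243 = 0
Divide by 3: r² + 18r + 81 = 0
Factored: (r + 9)² = 0
Repeated root: r = -9
General solution: y = (C₁ + C₂x)e^(-9x)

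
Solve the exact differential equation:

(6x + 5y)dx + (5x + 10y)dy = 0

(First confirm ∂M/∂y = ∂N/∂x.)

Verify exactness: ∂M/∂y = ∂N/∂x ✓
Find F(x,y) such that ∂F/∂x = M, ∂F/∂y = N
Solution: 3x² + 5xy + 5y² = C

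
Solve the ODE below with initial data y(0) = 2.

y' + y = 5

General solution: y = 5 + Ce^(-x)
Applying y(0) = 2: C = 2 - 5 = -3
Particular solution: y = 5 - 3e^(-x)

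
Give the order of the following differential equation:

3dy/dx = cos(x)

The order is 1 (highest derivative is of order 1).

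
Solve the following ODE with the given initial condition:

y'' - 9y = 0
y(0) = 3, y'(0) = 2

General solution: y = C₁e^(3x) + C₂e^(-3x)
Applying ICs: C₁ = 11/6, C₂ = 7/6
Particular solution: y = (11/6)e^(3x) + (7/6)e^(-3x)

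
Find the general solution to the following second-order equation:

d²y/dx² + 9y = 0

Characteristic equation: r² + 9 = 0
Roots: r = ±3i (complex conjugates)
General solution: y = C₁cos(3x) + C₂sin(3x)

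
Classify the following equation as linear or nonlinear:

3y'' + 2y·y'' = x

Nonlinear (y·y'' term)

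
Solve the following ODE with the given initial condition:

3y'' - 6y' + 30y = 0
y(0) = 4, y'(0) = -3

General solution: y = e^x(C₁cos(3x) + C₂sin(3x))
Complex roots r = 1 ± 3i
Applying ICs: C₁ = 4, C₂ = -7/3
Particular solution: y = e^x(4cos(3x) - (7/3)sin(3x))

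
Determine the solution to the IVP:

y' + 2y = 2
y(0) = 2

General solution: y = 1 + Ce^(-2x)
Applying y(0) = 2: C = 2 - 1 = 1
Particular solution: y = 1 + e^(-2x)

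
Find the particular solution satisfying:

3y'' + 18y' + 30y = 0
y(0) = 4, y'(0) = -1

General solution: y = e^(-3x)(C₁cos(x) + C₂sin(x))
Complex roots r = -3 ± i
Applying ICs: C₁ = 4, C₂ = 11
Particular solution: y = e^(-3x)(4cos(x) + 11sin(x))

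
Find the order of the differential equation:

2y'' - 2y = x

The order is 2 (highest derivative is of order 2).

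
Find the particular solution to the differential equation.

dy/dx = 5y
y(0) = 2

General solution: y = Ce^(5x)
Applying IC y(0) = 2:
Particular solution: y = 2e^(5x)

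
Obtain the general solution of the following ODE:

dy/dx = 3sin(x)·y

Separating variables and integrating:
ln|y| = -3cos(x) + C

General solution: y = Ce^(-3cos(x))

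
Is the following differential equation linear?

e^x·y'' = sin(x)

Yes. Linear (y and its derivatives appear to the first power only, no products of y terms)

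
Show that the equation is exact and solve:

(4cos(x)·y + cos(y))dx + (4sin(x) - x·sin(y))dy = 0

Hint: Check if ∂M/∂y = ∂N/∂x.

Verify exactness: ∂M/∂y = ∂N/∂x ✓
Find F(x,y) such that ∂F/∂x = M, ∂F/∂y = N
Solution: 4sin(x)·y + x·cos(y) = C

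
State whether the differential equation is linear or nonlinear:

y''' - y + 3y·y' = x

Nonlinear (product y·y')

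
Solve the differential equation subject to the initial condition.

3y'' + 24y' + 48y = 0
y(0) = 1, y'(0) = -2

General solution: y = (C₁ + C₂x)e^(-4x)
Repeated root r = -4
Applying ICs: C₁ = 1, C₂ = 2
Particular solution: y = (1 + 2x)e^(-4x)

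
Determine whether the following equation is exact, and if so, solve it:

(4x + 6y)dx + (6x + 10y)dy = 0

Verify exactness: ∂M/∂y = ∂N/∂x ✓
Find F(x,y) such that ∂F/∂x = M, ∂F/∂y = N
Solution: 2x² + 6xy + 5y² = C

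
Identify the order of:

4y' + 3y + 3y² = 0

The order is 1 (highest derivative is of order 1).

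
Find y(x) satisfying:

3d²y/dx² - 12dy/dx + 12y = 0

Characteristic equation: 3r² - 12r + 12 = 0
Divide by 3: r² - 4r + 4 = 0
Factored: (r - 2)² = 0
Repeated root: r = 2
General solution: y = (C₁ + C₂x)e^(2x)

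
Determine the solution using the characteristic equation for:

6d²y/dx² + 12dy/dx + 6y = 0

Characteristic equation: 6r² + 12r + 6 = 0
Divide by 6: r² + 2r + 1 = 0
Factored: (r + 1)² = 0
Repeated root: r = -1
General solution: y = (C₁ + C₂x)e^(-x)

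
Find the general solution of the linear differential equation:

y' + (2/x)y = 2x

Using integrating factor method:

General solution: y = (1/2)x^2 + Cx^(-2)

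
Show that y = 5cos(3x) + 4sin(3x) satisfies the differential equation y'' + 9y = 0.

Verification:
y'' = -45cos(3x) - 36sin(3x)
y'' + 9y = 0 ✓

Yes, it is a solution.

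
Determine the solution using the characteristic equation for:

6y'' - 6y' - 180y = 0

Characteristic equation: 6r² - 6r - 180 = 0
Divide by 6: r² - r - 30 = 0
Roots: r = 6, -5 (distinct real)
General solution: y = C₁e^(6x) + C₂e^(-5x)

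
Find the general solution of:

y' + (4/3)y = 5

Using integrating factor method:

General solution: y = 15/4 + Ce^(-4x/3)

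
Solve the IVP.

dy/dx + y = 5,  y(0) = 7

General solution: y = 5 + Ce^(-x)
Applying y(0) = 7: C = 7 - 5 = 2
Particular solution: y = 5 + 2e^(-x)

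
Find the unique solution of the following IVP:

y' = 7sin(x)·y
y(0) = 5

General solution: y = Ce^(-7cos(x))
Applying IC y(0) = 5:
Particular solution: y = 5e^(7(1-cos(x)))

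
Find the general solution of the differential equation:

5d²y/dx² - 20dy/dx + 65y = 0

Characteristic equation: 5r² - 20r + 65 = 0
Divide by 5: r² - 4r + 13 = 0
Roots: r = 2 ± 3i (complex conjugates)
General solution: y = e^(2x)(C₁cos(3x) + C₂sin(3x))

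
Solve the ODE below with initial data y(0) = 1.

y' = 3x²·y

General solution: y = Ce^(x³)
Applying IC y(0) = 1:
Particular solution: y = e^(x³)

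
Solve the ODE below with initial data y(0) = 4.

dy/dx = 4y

General solution: y = Ce^(4x)
Applying IC y(0) = 4:
Particular solution: y = 4e^(4x)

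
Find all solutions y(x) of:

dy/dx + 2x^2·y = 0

Using integrating factor method:

General solution: y = Ce^(-2x^3/3)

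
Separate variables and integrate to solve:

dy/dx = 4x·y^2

Separating variables and integrating:
-1/y = 2x^2 + C

General solution: y^-1 = -2x^2 + C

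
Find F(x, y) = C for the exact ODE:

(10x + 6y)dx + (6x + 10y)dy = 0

Verify exactness: ∂M/∂y = ∂N/∂x ✓
Find F(x,y) such that ∂F/∂x = M, ∂F/∂y = N
Solution: 5x² + 6xy + 5y² = C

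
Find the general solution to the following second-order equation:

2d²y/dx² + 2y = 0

Characteristic equation: 2r² + 2 = 0
Divide by 2: r² + 1 = 0
Roots: r = ±i (complex conjugates)
General solution: y = C₁cos(x) + C₂sin(x)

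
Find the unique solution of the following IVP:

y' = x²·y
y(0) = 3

General solution: y = Ce^(x³/3)
Applying IC y(0) = 3:
Particular solution: y = 3e^(x³/3)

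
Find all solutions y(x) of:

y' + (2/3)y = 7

Using integrating factor method:

General solution: y = 21/2 + Ce^(-2x/3)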